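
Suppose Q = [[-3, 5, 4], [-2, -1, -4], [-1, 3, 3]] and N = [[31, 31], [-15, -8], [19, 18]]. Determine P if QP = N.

P = [[-4, -3], [-1, 2], [6, 3]]

Left-multiplying both sides by Q⁻¹ gives P = Q⁻¹N.
Q has determinant -5; Q⁻¹ = [[-9/5, 3/5, 16/5], [-2, 1, 4], [7/5, -4/5, -13/5]].
P = Q⁻¹N = [[-9/5, 3/5, 16/5], [-2, 1, 4], [7/5, -4/5, -13/5]] · [[31, 31], [-15, -8], [19, 18]] = [[-4, -3], [-1, 2], [6, 3]].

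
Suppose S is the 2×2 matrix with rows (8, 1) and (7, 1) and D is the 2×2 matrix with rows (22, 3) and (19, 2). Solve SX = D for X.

S is on the left of X, so left-multiply by S⁻¹: X = S⁻¹D.
det S = 1, so S⁻¹ = [[1, -1], [-7, 8]].
X = S⁻¹D = [[1, -1], [-7, 8]] · [[22, 3], [19, 2]] = [[3, 1], [-2, -5]].

X = [[3, 1], [-2, -5]]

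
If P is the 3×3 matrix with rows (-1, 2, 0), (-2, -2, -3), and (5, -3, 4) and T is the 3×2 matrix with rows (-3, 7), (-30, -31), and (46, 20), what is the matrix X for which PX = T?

Since P multiplies X on the left, X = P⁻¹T.
det P = 3, so P⁻¹ = [[-17/3, -8/3, -2], [-7/3, -4/3, -1], [16/3, 7/3, 2]].
X = P⁻¹T = [[-17/3, -8/3, -2], [-7/3, -4/3, -1], [16/3, 7/3, 2]] · [[-3, 7], [-30, -31], [46, 20]] = [[5, 3], [1, 5], [6, 5]].

X = [[5, 3], [1, 5], [6, 5]]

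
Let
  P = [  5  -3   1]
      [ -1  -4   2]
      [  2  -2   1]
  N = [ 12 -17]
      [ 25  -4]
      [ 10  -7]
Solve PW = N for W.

P is on the left of W, so left-multiply by P⁻¹: W = P⁻¹N.
P has determinant -5; P⁻¹ = [[0, -1/5, 2/5], [-1, -3/5, 11/5], [-2, -4/5, 23/5]].
W = P⁻¹N = [[0, -1/5, 2/5], [-1, -3/5, 11/5], [-2, -4/5, 23/5]] · [[12, -17], [25, -4], [10, -7]] = [[-1, -2], [-5, 4], [2, 5]].

W = [[-1, -2], [-5, 4], [2, 5]]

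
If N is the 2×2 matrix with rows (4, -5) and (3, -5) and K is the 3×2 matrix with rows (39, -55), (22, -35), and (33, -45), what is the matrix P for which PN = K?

P = [[6, 5], [1, 6], [6, 3]]

N is on the right of P, so right-multiply by N⁻¹: P = KN⁻¹.
det N = -5, so N⁻¹ = [[1, -1], [3/5, -4/5]].
P = KN⁻¹ = [[39, -55], [22, -35], [33, -45]] · [[1, -1], [3/5, -4/5]] = [[6, 5], [1, 6], [6, 3]].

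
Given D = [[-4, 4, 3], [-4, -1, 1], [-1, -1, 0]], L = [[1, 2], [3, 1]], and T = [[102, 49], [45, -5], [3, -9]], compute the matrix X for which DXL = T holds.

X = D⁻¹TL⁻¹ (apply D⁻¹ on the left and L⁻¹ on the right).
det D = 1; the adjugate gives D⁻¹ = [[1, -3, 7], [-1, 3, -8], [3, -8, 20]].
L has determinant -5; L⁻¹ = [[-1/5, 2/5], [3/5, -1/5]].
D⁻¹T = [[-12, 1], [9, 8], [6, 7]].
X = (D⁻¹T)L⁻¹ = [[3, -5], [3, 2], [3, 1]].

X = [[3, -5], [3, 2], [3, 1]]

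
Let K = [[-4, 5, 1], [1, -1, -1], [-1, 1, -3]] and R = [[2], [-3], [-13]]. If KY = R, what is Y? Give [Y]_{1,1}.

Since K multiplies Y on the left, Y = K⁻¹R.
det K = 4; the adjugate gives K⁻¹ = [[1, 4, -1], [1, 13/4, -3/4], [0, -1/4, -1/4]].
Y = K⁻¹R = [[1, 4, -1], [1, 13/4, -3/4], [0, -1/4, -1/4]] · [[2], [-3], [-13]] = [[3], [2], [4]].

3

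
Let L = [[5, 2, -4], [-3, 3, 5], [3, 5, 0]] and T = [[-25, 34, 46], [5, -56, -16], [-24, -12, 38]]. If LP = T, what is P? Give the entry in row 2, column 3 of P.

Left-multiplying both sides by L⁻¹ gives P = L⁻¹T.
L has determinant 1; L⁻¹ = [[-25, -20, 22], [15, 12, -13], [-24, -19, 21]].
P = L⁻¹T = [[-25, -20, 22], [15, 12, -13], [-24, -19, 21]] · [[-25, 34, 46], [5, -56, -16], [-24, -12, 38]] = [[-3, 6, 6], [-3, -6, 4], [1, -4, -2]].

4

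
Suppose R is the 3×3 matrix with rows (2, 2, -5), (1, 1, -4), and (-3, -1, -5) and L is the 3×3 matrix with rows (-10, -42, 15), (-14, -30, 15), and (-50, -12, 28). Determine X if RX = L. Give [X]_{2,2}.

R is on the left of X, so left-multiply by R⁻¹: X = R⁻¹L.
R has determinant 6; R⁻¹ = [[-3/2, 5/2, -1/2], [17/6, -25/6, 1/2], [1/3, -2/3, 0]].
X = R⁻¹L = [[-3/2, 5/2, -1/2], [17/6, -25/6, 1/2], [1/3, -2/3, 0]] · [[-10, -42, 15], [-14, -30, 15], [-50, -12, 28]] = [[5, -6, 1], [5, 0, -6], [6, 6, -5]].

0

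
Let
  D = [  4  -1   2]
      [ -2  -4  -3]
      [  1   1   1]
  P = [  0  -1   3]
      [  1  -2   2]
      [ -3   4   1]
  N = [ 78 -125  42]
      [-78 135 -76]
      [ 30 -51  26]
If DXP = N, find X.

X = [[5, 3, -5], [3, 3, -1], [-3, 3, -1]]

X = D⁻¹NP⁻¹ (apply D⁻¹ on the left and P⁻¹ on the right).
det D = 1, so D⁻¹ = [[-1, 3, 11], [-1, 2, 8], [2, -5, -18]].
det P = 1; the adjugate gives P⁻¹ = [[-10, 13, 4], [-7, 9, 3], [-2, 3, 1]].
D⁻¹N = [[18, -31, 16], [6, -13, 14], [6, -7, -4]].
X = (D⁻¹N)P⁻¹ = [[5, 3, -5], [3, 3, -1], [-3, 3, -1]].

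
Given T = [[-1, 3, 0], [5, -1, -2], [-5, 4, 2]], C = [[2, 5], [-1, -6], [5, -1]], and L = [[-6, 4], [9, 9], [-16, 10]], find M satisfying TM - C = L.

M = [[1, 3], [-1, 4], [-1, 4]]

TM = L + C = [[-4, 9], [8, 3], [-11, 9]].
Since T multiplies M on the left, M = T⁻¹(L + C).
det T = -6; the adjugate gives T⁻¹ = [[-1, 1, 1], [0, 1/3, 1/3], [-5/2, 11/6, 7/3]].
M = T⁻¹(L + C) = [[1, 3], [-1, 4], [-1, 4]].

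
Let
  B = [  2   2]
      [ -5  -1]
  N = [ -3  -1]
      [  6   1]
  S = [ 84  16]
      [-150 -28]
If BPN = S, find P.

P = [[-1, 4], [-1, 2]]

P = B⁻¹SN⁻¹ (apply B⁻¹ on the left and N⁻¹ on the right).
B has determinant 8; B⁻¹ = [[-1/8, -1/4], [5/8, 1/4]].
det N = 3; the adjugate gives N⁻¹ = [[1/3, 1/3], [-2, -1]].
B⁻¹S = [[27, 5], [15, 3]].
P = (B⁻¹S)N⁻¹ = [[-1, 4], [-1, 2]].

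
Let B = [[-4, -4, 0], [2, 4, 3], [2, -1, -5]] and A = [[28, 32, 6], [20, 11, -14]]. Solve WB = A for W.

B is on the right of W, so right-multiply by B⁻¹: W = AB⁻¹.
det B = 4, so B⁻¹ = [[-17/4, -5, -3], [4, 5, 3], [-5/2, -3, -2]].
W = AB⁻¹ = [[28, 32, 6], [20, 11, -14]] · [[-17/4, -5, -3], [4, 5, 3], [-5/2, -3, -2]] = [[-6, 2, 0], [-6, -3, 1]].

W = [[-6, 2, 0], [-6, -3, 1]]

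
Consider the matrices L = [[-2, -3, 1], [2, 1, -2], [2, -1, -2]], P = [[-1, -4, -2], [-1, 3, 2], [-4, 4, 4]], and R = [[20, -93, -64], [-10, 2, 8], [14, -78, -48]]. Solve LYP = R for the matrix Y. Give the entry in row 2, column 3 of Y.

Isolating Y: multiply by L⁻¹ from the left and P⁻¹ from the right, so Y = L⁻¹RP⁻¹.
L has determinant 4; L⁻¹ = [[-1, -7/4, 5/4], [0, 1/2, -1/2], [-1, -2, 1]].
P has determinant -4; P⁻¹ = [[-1, -2, 1/2], [1, 3, -1], [-2, -5, 7/4]].
L⁻¹R = [[15, -8, -10], [-12, 40, 28], [14, 11, 0]].
Y = (L⁻¹R)P⁻¹ = [[-3, -4, -2], [-4, 4, 3], [-3, 5, -4]].

3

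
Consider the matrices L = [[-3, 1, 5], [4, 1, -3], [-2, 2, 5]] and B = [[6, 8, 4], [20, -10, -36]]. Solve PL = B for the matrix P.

P = [[-2, 2, 4], [0, 2, -6]]

Right-multiplying both sides by L⁻¹ gives P = BL⁻¹.
det L = 3, so L⁻¹ = [[11/3, 5/3, -8/3], [-14/3, -5/3, 11/3], [10/3, 4/3, -7/3]].
P = BL⁻¹ = [[6, 8, 4], [20, -10, -36]] · [[11/3, 5/3, -8/3], [-14/3, -5/3, 11/3], [10/3, 4/3, -7/3]] = [[-2, 2, 4], [0, 2, -6]].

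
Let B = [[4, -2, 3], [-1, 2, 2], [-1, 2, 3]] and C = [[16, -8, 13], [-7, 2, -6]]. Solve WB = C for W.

W = [[4, -1, 1], [-2, -3, 2]]

Since B sits to the right of W, W = CB⁻¹.
det B = 6, so B⁻¹ = [[1/3, 2, -5/3], [1/6, 5/2, -11/6], [0, -1, 1]].
W = CB⁻¹ = [[16, -8, 13], [-7, 2, -6]] · [[1/3, 2, -5/3], [1/6, 5/2, -11/6], [0, -1, 1]] = [[4, -1, 1], [-2, -3, 2]].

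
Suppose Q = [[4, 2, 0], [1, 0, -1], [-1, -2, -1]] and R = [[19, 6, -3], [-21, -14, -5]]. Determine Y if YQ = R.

Q is on the right of Y, so right-multiply by Q⁻¹: Y = RQ⁻¹.
det Q = -4; the adjugate gives Q⁻¹ = [[1/2, -1/2, 1/2], [-1/2, 1, -1], [1/2, -3/2, 1/2]].
Y = RQ⁻¹ = [[19, 6, -3], [-21, -14, -5]] · [[1/2, -1/2, 1/2], [-1/2, 1, -1], [1/2, -3/2, 1/2]] = [[5, 1, 2], [-6, 4, 1]].

Y = [[5, 1, 2], [-6, 4, 1]]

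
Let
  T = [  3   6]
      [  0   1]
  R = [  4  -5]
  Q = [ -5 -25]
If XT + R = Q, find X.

XT = Q − R = [[-9, -20]].
Right-multiplying both sides by T⁻¹ gives X = (Q − R)T⁻¹.
det T = 3, so T⁻¹ = [[1/3, -2], [0, 1]].
X = (Q − R)T⁻¹ = [[-3, -2]].

X = [[-3, -2]]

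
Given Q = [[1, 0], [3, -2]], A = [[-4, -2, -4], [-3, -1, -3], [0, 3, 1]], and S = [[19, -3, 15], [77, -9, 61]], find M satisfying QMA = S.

Left-multiply by Q⁻¹ and right-multiply by A⁻¹: M = Q⁻¹SA⁻¹.
det Q = -2, so Q⁻¹ = [[1, 0], [3/2, -1/2]].
det A = -2, so A⁻¹ = [[-4, 5, -1], [-3/2, 2, 0], [9/2, -6, 1]].
Q⁻¹S = [[19, -3, 15], [-10, 0, -8]].
M = (Q⁻¹S)A⁻¹ = [[-4, -1, -4], [4, -2, 2]].

M = [[-4, -1, -4], [4, -2, 2]]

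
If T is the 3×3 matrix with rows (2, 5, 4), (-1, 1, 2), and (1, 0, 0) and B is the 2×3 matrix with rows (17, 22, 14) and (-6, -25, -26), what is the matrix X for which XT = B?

Right-multiplying both sides by T⁻¹ gives X = BT⁻¹.
det T = 6; the adjugate gives T⁻¹ = [[0, 0, 1], [1/3, -2/3, -4/3], [-1/6, 5/6, 7/6]].
X = BT⁻¹ = [[17, 22, 14], [-6, -25, -26]] · [[0, 0, 1], [1/3, -2/3, -4/3], [-1/6, 5/6, 7/6]] = [[5, -3, 4], [-4, -5, -3]].

X = [[5, -3, 4], [-4, -5, -3]]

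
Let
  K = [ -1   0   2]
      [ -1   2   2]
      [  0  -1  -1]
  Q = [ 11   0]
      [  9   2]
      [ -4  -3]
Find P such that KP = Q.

P = [[-1, 4], [-1, 1], [5, 2]]

Left-multiplying both sides by K⁻¹ gives P = K⁻¹Q.
det K = 2, so K⁻¹ = [[0, -1, -2], [-1/2, 1/2, 0], [1/2, -1/2, -1]].
P = K⁻¹Q = [[0, -1, -2], [-1/2, 1/2, 0], [1/2, -1/2, -1]] · [[11, 0], [9, 2], [-4, -3]] = [[-1, 4], [-1, 1], [5, 2]].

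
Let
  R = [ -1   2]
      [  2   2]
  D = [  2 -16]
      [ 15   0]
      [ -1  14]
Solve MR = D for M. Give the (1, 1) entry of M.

-6

R is on the right of M, so right-multiply by R⁻¹: M = DR⁻¹.
det R = -6, so R⁻¹ = [[-1/3, 1/3], [1/3, 1/6]].
M = DR⁻¹ = [[2, -16], [15, 0], [-1, 14]] · [[-1/3, 1/3], [1/3, 1/6]] = [[-6, -2], [-5, 5], [5, 2]].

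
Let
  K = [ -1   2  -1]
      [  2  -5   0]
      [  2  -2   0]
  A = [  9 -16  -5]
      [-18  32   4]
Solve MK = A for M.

Right-multiplying both sides by K⁻¹ gives M = AK⁻¹.
det K = -6, so K⁻¹ = [[0, -1/3, 5/6], [0, -1/3, 1/3], [-1, -1/3, -1/6]].
M = AK⁻¹ = [[9, -16, -5], [-18, 32, 4]] · [[0, -1/3, 5/6], [0, -1/3, 1/3], [-1, -1/3, -1/6]] = [[5, 4, 3], [-4, -6, -5]].

M = [[5, 4, 3], [-4, -6, -5]]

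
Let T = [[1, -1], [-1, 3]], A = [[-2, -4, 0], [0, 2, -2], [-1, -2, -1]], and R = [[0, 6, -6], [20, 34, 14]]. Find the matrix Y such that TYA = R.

Y = [[-3, 3, -4], [-3, 0, -4]]

Isolating Y: multiply by T⁻¹ from the left and A⁻¹ from the right, so Y = T⁻¹RA⁻¹.
T has determinant 2; T⁻¹ = [[3/2, 1/2], [1/2, 1/2]].
A has determinant 4; A⁻¹ = [[-3/2, -1, 2], [1/2, 1/2, -1], [1/2, 0, -1]].
T⁻¹R = [[10, 26, -2], [10, 20, 4]].
Y = (T⁻¹R)A⁻¹ = [[-3, 3, -4], [-3, 0, -4]].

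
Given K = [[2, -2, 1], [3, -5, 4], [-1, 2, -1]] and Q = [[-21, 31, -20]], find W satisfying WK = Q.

W = [[-4, -3, 4]]

Since K sits to the right of W, W = QK⁻¹.
K has determinant -3; K⁻¹ = [[1, 0, 1], [1/3, 1/3, 5/3], [-1/3, 2/3, 4/3]].
W = QK⁻¹ = [[-21, 31, -20]] · [[1, 0, 1], [1/3, 1/3, 5/3], [-1/3, 2/3, 4/3]] = [[-4, -3, 4]].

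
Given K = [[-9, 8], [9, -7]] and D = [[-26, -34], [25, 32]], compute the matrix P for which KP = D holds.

Since K multiplies P on the left, P = K⁻¹D.
det K = -9, so K⁻¹ = [[7/9, 8/9], [1, 1]].
P = K⁻¹D = [[7/9, 8/9], [1, 1]] · [[-26, -34], [25, 32]] = [[2, 2], [-1, -2]].

P = [[2, 2], [-1, -2]]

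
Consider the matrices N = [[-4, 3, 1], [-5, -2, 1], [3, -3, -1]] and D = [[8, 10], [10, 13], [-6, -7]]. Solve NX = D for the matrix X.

X = [[-2, -3], [0, 0], [0, -2]]

Since N multiplies X on the left, X = N⁻¹D.
N has determinant -5; N⁻¹ = [[-1, 0, -1], [2/5, -1/5, 1/5], [-21/5, 3/5, -23/5]].
X = N⁻¹D = [[-1, 0, -1], [2/5, -1/5, 1/5], [-21/5, 3/5, -23/5]] · [[8, 10], [10, 13], [-6, -7]] = [[-2, -3], [0, 0], [0, -2]].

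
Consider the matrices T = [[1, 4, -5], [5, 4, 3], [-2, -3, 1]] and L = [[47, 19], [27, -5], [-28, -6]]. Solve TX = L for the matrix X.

X = [[3, 0], [6, 1], [-4, -3]]

Left-multiplying both sides by T⁻¹ gives X = T⁻¹L.
T has determinant 4; T⁻¹ = [[13/4, 11/4, 8], [-11/4, -9/4, -7], [-7/4, -5/4, -4]].
X = T⁻¹L = [[13/4, 11/4, 8], [-11/4, -9/4, -7], [-7/4, -5/4, -4]] · [[47, 19], [27, -5], [-28, -6]] = [[3, 0], [6, 1], [-4, -3]].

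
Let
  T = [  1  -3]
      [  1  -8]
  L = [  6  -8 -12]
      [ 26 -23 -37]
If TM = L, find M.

M = [[-6, 1, 3], [-4, 3, 5]]

T is on the left of M, so left-multiply by T⁻¹: M = T⁻¹L.
det T = -5; the adjugate gives T⁻¹ = [[8/5, -3/5], [1/5, -1/5]].
M = T⁻¹L = [[8/5, -3/5], [1/5, -1/5]] · [[6, -8, -12], [26, -23, -37]] = [[-6, 1, 3], [-4, 3, 5]].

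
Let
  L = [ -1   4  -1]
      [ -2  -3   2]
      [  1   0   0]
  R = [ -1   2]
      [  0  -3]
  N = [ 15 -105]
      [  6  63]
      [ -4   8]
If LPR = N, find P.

P = [[4, 0], [-4, 5], [-5, -5]]

P = L⁻¹NR⁻¹ (apply L⁻¹ on the left and R⁻¹ on the right).
det L = 5, so L⁻¹ = [[0, 0, 1], [2/5, 1/5, 4/5], [3/5, 4/5, 11/5]].
det R = 3; the adjugate gives R⁻¹ = [[-1, -2/3], [0, -1/3]].
L⁻¹N = [[-4, 8], [4, -23], [5, 5]].
P = (L⁻¹N)R⁻¹ = [[4, 0], [-4, 5], [-5, -5]].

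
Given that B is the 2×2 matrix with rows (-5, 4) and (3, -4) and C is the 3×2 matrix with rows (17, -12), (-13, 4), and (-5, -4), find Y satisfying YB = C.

Y = [[-4, -1], [5, 4], [4, 5]]

Since B sits to the right of Y, Y = CB⁻¹.
det B = 8; the adjugate gives B⁻¹ = [[-1/2, -1/2], [-3/8, -5/8]].
Y = CB⁻¹ = [[17, -12], [-13, 4], [-5, -4]] · [[-1/2, -1/2], [-3/8, -5/8]] = [[-4, -1], [5, 4], [4, 5]].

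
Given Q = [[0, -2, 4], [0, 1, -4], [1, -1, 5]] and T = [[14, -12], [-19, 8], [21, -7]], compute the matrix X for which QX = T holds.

X = [[-4, 2], [5, 4], [6, -1]]

Q is on the left of X, so left-multiply by Q⁻¹: X = Q⁻¹T.
Q has determinant 4; Q⁻¹ = [[1/4, 3/2, 1], [-1, -1, 0], [-1/4, -1/2, 0]].
X = Q⁻¹T = [[1/4, 3/2, 1], [-1, -1, 0], [-1/4, -1/2, 0]] · [[14, -12], [-19, 8], [21, -7]] = [[-4, 2], [5, 4], [6, -1]].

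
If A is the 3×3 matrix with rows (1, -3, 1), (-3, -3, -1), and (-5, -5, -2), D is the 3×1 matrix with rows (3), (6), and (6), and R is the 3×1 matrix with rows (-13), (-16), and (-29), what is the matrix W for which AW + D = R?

W = [[4], [5], [-5]]

AW = R − D = [[-16], [-22], [-35]].
Left-multiplying both sides by A⁻¹ gives W = A⁻¹(R − D).
det A = 4; the adjugate gives A⁻¹ = [[1/4, -11/4, 3/2], [-1/4, 3/4, -1/2], [0, 5, -3]].
W = A⁻¹(R − D) = [[4], [5], [-5]].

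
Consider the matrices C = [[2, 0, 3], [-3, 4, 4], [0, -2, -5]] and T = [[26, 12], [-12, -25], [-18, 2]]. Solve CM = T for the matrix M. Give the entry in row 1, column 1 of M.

4

Left-multiplying both sides by C⁻¹ gives M = C⁻¹T.
det C = -6, so C⁻¹ = [[2, 1, 2], [5/2, 5/3, 17/6], [-1, -2/3, -4/3]].
M = C⁻¹T = [[2, 1, 2], [5/2, 5/3, 17/6], [-1, -2/3, -4/3]] · [[26, 12], [-12, -25], [-18, 2]] = [[4, 3], [-6, -6], [6, 2]].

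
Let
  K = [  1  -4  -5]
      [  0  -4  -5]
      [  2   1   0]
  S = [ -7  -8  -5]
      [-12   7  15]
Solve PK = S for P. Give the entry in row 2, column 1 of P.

-2

Right-multiplying both sides by K⁻¹ gives P = SK⁻¹.
det K = 5; the adjugate gives K⁻¹ = [[1, -1, 0], [-2, 2, 1], [8/5, -9/5, -4/5]].
P = SK⁻¹ = [[-7, -8, -5], [-12, 7, 15]] · [[1, -1, 0], [-2, 2, 1], [8/5, -9/5, -4/5]] = [[1, 0, -4], [-2, -1, -5]].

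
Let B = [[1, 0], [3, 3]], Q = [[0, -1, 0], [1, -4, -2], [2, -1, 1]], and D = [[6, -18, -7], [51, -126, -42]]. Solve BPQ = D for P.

P = [[1, 4, 1], [1, 5, 3]]

Left-multiply by B⁻¹ and right-multiply by Q⁻¹: P = B⁻¹DQ⁻¹.
det B = 3; the adjugate gives B⁻¹ = [[1, 0], [-1, 1/3]].
det Q = 5; the adjugate gives Q⁻¹ = [[-6/5, 1/5, 2/5], [-1, 0, 0], [7/5, -2/5, 1/5]].
B⁻¹D = [[6, -18, -7], [11, -24, -7]].
P = (B⁻¹D)Q⁻¹ = [[1, 4, 1], [1, 5, 3]].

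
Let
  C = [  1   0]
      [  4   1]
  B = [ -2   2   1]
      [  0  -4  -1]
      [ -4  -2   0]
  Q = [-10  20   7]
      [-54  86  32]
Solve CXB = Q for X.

Left-multiply by C⁻¹ and right-multiply by B⁻¹: X = C⁻¹QB⁻¹.
det C = 1, so C⁻¹ = [[1, 0], [-4, 1]].
B has determinant -4; B⁻¹ = [[1/2, 1/2, -1/2], [-1, -1, 1/2], [4, 3, -2]].
C⁻¹Q = [[-10, 20, 7], [-14, 6, 4]].
X = (C⁻¹Q)B⁻¹ = [[3, -4, 1], [3, -1, 2]].

X = [[3, -4, 1], [3, -1, 2]]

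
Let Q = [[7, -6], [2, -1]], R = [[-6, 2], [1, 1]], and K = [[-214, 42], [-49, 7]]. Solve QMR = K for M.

M = Q⁻¹KR⁻¹ (apply Q⁻¹ on the left and R⁻¹ on the right).
Q has determinant 5; Q⁻¹ = [[-1/5, 6/5], [-2/5, 7/5]].
det R = -8; the adjugate gives R⁻¹ = [[-1/8, 1/4], [1/8, 3/4]].
Q⁻¹K = [[-16, 0], [17, -7]].
M = (Q⁻¹K)R⁻¹ = [[2, -4], [-3, -1]].

M = [[2, -4], [-3, -1]]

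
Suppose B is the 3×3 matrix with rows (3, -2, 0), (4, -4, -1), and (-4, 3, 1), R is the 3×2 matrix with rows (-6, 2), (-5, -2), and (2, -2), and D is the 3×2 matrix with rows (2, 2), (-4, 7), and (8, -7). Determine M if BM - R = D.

M = [[-2, 4], [-1, 4], [5, -5]]

BM = D + R = [[-4, 4], [-9, 5], [10, -9]].
B is on the left of M, so left-multiply by B⁻¹: M = B⁻¹(D + R).
det B = -3; the adjugate gives B⁻¹ = [[1/3, -2/3, -2/3], [0, -1, -1], [4/3, 1/3, 4/3]].
M = B⁻¹(D + R) = [[-2, 4], [-1, 4], [5, -5]].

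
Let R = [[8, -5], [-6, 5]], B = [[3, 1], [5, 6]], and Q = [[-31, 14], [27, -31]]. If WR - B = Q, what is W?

W = [[-5, -2], [1, -4]]

WR = Q + B = [[-28, 15], [32, -25]].
R is on the right of W, so right-multiply by R⁻¹: W = (Q + B)R⁻¹.
det R = 10, so R⁻¹ = [[1/2, 1/2], [3/5, 4/5]].
W = (Q + B)R⁻¹ = [[-5, -2], [1, -4]].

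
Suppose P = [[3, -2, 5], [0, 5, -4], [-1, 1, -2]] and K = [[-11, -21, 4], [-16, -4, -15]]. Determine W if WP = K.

Right-multiplying both sides by P⁻¹ gives W = KP⁻¹.
P has determinant -1; P⁻¹ = [[6, -1, 17], [-4, 1, -12], [-5, 1, -15]].
W = KP⁻¹ = [[-11, -21, 4], [-16, -4, -15]] · [[6, -1, 17], [-4, 1, -12], [-5, 1, -15]] = [[-2, -6, 5], [-5, -3, 1]].

W = [[-2, -6, 5], [-5, -3, 1]]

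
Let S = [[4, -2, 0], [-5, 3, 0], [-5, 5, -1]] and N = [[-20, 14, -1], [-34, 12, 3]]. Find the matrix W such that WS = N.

Since S sits to the right of W, W = NS⁻¹.
det S = -2, so S⁻¹ = [[3/2, 1, 0], [5/2, 2, 0], [5, 5, -1]].
W = NS⁻¹ = [[-20, 14, -1], [-34, 12, 3]] · [[3/2, 1, 0], [5/2, 2, 0], [5, 5, -1]] = [[0, 3, 1], [-6, 5, -3]].

W = [[0, 3, 1], [-6, 5, -3]]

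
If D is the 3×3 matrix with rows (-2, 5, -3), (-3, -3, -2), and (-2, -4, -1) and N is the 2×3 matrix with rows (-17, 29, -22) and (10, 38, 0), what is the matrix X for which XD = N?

Right-multiplying both sides by D⁻¹ gives X = ND⁻¹.
det D = -3; the adjugate gives D⁻¹ = [[5/3, -17/3, 19/3], [-1/3, 4/3, -5/3], [-2, 6, -7]].
X = ND⁻¹ = [[-17, 29, -22], [10, 38, 0]] · [[5/3, -17/3, 19/3], [-1/3, 4/3, -5/3], [-2, 6, -7]] = [[6, 3, -2], [4, -6, 0]].

X = [[6, 3, -2], [4, -6, 0]]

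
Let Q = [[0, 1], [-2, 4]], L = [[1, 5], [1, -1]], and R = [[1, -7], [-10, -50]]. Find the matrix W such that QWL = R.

Isolating W: multiply by Q⁻¹ from the left and L⁻¹ from the right, so W = Q⁻¹RL⁻¹.
det Q = 2, so Q⁻¹ = [[2, -1/2], [1, 0]].
det L = -6, so L⁻¹ = [[1/6, 5/6], [1/6, -1/6]].
Q⁻¹R = [[7, 11], [1, -7]].
W = (Q⁻¹R)L⁻¹ = [[3, 4], [-1, 2]].

W = [[3, 4], [-1, 2]]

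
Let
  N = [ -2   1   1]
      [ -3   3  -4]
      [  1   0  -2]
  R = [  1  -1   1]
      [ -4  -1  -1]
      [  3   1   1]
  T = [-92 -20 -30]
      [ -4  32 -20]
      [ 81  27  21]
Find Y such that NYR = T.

Y = N⁻¹TR⁻¹ (apply N⁻¹ on the left and R⁻¹ on the right).
det N = -1, so N⁻¹ = [[6, -2, 7], [10, -3, 11], [3, -1, 3]].
R has determinant -2; R⁻¹ = [[0, -1, -1], [-1/2, 1, 3/2], [1/2, 2, 5/2]].
N⁻¹T = [[23, 5, 7], [-17, 1, -9], [-29, -11, -7]].
Y = (N⁻¹T)R⁻¹ = [[1, -4, 2], [-5, 0, -4], [2, 4, -5]].

Y = [[1, -4, 2], [-5, 0, -4], [2, 4, -5]]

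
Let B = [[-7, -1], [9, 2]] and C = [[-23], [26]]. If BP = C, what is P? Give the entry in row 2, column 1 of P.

-5

Since B multiplies P on the left, P = B⁻¹C.
det B = -5, so B⁻¹ = [[-2/5, -1/5], [9/5, 7/5]].
P = B⁻¹C = [[-2/5, -1/5], [9/5, 7/5]] · [[-23], [26]] = [[4], [-5]].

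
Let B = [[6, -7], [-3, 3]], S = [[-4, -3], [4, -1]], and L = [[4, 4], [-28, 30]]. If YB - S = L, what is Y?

YB = L + S = [[0, 1], [-24, 29]].
Since B sits to the right of Y, Y = (L + S)B⁻¹.
B has determinant -3; B⁻¹ = [[-1, -7/3], [-1, -2]].
Y = (L + S)B⁻¹ = [[-1, -2], [-5, -2]].

Y = [[-1, -2], [-5, -2]]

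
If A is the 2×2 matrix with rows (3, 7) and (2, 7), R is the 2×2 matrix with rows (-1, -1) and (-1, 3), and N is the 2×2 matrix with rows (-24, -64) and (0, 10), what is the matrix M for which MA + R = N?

MA = N − R = [[-23, -63], [1, 7]].
Since A sits to the right of M, M = (N − R)A⁻¹.
A has determinant 7; A⁻¹ = [[1, -1], [-2/7, 3/7]].
M = (N − R)A⁻¹ = [[-5, -4], [-1, 2]].

M = [[-5, -4], [-1, 2]]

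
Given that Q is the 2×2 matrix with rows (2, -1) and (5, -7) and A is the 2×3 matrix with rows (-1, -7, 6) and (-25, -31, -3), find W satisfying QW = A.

Q is on the left of W, so left-multiply by Q⁻¹: W = Q⁻¹A.
Q has determinant -9; Q⁻¹ = [[7/9, -1/9], [5/9, -2/9]].
W = Q⁻¹A = [[7/9, -1/9], [5/9, -2/9]] · [[-1, -7, 6], [-25, -31, -3]] = [[2, -2, 5], [5, 3, 4]].

W = [[2, -2, 5], [5, 3, 4]]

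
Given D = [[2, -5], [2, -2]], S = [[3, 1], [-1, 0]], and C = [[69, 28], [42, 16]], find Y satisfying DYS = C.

Isolating Y: multiply by D⁻¹ from the left and S⁻¹ from the right, so Y = D⁻¹CS⁻¹.
D has determinant 6; D⁻¹ = [[-1/3, 5/6], [-1/3, 1/3]].
S has determinant 1; S⁻¹ = [[0, -1], [1, 3]].
D⁻¹C = [[12, 4], [-9, -4]].
Y = (D⁻¹C)S⁻¹ = [[4, 0], [-4, -3]].

Y = [[4, 0], [-4, -3]]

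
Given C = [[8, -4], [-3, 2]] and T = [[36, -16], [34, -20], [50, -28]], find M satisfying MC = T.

M = [[6, 4], [2, -6], [4, -6]]

Since C sits to the right of M, M = TC⁻¹.
det C = 4, so C⁻¹ = [[1/2, 1], [3/4, 2]].
M = TC⁻¹ = [[36, -16], [34, -20], [50, -28]] · [[1/2, 1], [3/4, 2]] = [[6, 4], [2, -6], [4, -6]].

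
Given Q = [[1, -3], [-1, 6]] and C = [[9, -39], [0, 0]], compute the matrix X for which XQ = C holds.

Since Q sits to the right of X, X = CQ⁻¹.
Q has determinant 3; Q⁻¹ = [[2, 1], [1/3, 1/3]].
X = CQ⁻¹ = [[9, -39], [0, 0]] · [[2, 1], [1/3, 1/3]] = [[5, -4], [0, 0]].

X = [[5, -4], [0, 0]]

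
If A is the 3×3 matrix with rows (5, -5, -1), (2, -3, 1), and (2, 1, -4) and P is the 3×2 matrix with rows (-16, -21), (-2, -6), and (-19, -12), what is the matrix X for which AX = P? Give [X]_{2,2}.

Left-multiplying both sides by A⁻¹ gives X = A⁻¹P.
det A = -3, so A⁻¹ = [[-11/3, 7, 8/3], [-10/3, 6, 7/3], [-8/3, 5, 5/3]].
X = A⁻¹P = [[-11/3, 7, 8/3], [-10/3, 6, 7/3], [-8/3, 5, 5/3]] · [[-16, -21], [-2, -6], [-19, -12]] = [[-6, 3], [-3, 6], [1, 6]].

6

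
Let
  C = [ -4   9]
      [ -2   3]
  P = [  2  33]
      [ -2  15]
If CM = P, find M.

C is on the left of M, so left-multiply by C⁻¹: M = C⁻¹P.
det C = 6; the adjugate gives C⁻¹ = [[1/2, -3/2], [1/3, -2/3]].
M = C⁻¹P = [[1/2, -3/2], [1/3, -2/3]] · [[2, 33], [-2, 15]] = [[4, -6], [2, 1]].

M = [[4, -6], [2, 1]]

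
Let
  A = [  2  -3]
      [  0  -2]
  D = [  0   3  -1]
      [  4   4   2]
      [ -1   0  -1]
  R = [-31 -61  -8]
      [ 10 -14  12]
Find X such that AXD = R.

X = [[0, -5, 3], [5, -2, -3]]

X = A⁻¹RD⁻¹ (apply A⁻¹ on the left and D⁻¹ on the right).
det A = -4, so A⁻¹ = [[1/2, -3/4], [0, -1/2]].
det D = 2, so D⁻¹ = [[-2, 3/2, 5], [1, -1/2, -2], [2, -3/2, -6]].
A⁻¹R = [[-23, -20, -13], [-5, 7, -6]].
X = (A⁻¹R)D⁻¹ = [[0, -5, 3], [5, -2, -3]].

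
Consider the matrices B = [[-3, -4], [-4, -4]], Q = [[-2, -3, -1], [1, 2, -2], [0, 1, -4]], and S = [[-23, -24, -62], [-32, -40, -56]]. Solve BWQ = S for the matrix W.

Left-multiply by B⁻¹ and right-multiply by Q⁻¹: W = B⁻¹SQ⁻¹.
det B = -4; the adjugate gives B⁻¹ = [[1, -1], [-1, 3/4]].
Q has determinant -1; Q⁻¹ = [[6, 13, -8], [-4, -8, 5], [-1, -2, 1]].
B⁻¹S = [[9, 16, -6], [-1, -6, 20]].
W = (B⁻¹S)Q⁻¹ = [[-4, 1, 2], [-2, -5, -2]].

W = [[-4, 1, 2], [-2, -5, -2]]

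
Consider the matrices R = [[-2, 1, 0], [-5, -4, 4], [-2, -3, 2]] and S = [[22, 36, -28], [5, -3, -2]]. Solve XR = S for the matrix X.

Right-multiplying both sides by R⁻¹ gives X = SR⁻¹.
R has determinant -6; R⁻¹ = [[-2/3, 1/3, -2/3], [-1/3, 2/3, -4/3], [-7/6, 4/3, -13/6]].
X = SR⁻¹ = [[22, 36, -28], [5, -3, -2]] · [[-2/3, 1/3, -2/3], [-1/3, 2/3, -4/3], [-7/6, 4/3, -13/6]] = [[6, -6, -2], [0, -3, 5]].

X = [[6, -6, -2], [0, -3, 5]]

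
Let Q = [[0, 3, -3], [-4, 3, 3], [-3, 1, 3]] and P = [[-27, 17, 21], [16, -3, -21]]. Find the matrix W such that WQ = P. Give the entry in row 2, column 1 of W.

Right-multiplying both sides by Q⁻¹ gives W = PQ⁻¹.
det Q = -6, so Q⁻¹ = [[-1, 2, -3], [-1/2, 3/2, -2], [-5/6, 3/2, -2]].
W = PQ⁻¹ = [[-27, 17, 21], [16, -3, -21]] · [[-1, 2, -3], [-1/2, 3/2, -2], [-5/6, 3/2, -2]] = [[1, 3, 5], [3, -4, 0]].

3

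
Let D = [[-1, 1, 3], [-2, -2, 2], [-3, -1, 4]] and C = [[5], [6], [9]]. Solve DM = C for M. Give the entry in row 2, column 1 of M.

Left-multiplying both sides by D⁻¹ gives M = D⁻¹C.
D has determinant -4; D⁻¹ = [[3/2, 7/4, -2], [-1/2, -5/4, 1], [1, 1, -1]].
M = D⁻¹C = [[3/2, 7/4, -2], [-1/2, -5/4, 1], [1, 1, -1]] · [[5], [6], [9]] = [[0], [-1], [2]].

-1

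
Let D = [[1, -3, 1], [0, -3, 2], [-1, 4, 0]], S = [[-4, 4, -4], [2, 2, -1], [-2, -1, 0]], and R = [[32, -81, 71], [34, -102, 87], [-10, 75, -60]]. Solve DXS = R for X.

X = [[-2, 0, -5], [2, 5, 0], [-5, -4, -4]]

X = D⁻¹RS⁻¹ (apply D⁻¹ on the left and S⁻¹ on the right).
det D = -5; the adjugate gives D⁻¹ = [[8/5, -4/5, 3/5], [2/5, -1/5, 2/5], [3/5, 1/5, 3/5]].
det S = 4; the adjugate gives S⁻¹ = [[-1/4, 1, 1], [1/2, -2, -3], [1/2, -3, -4]].
D⁻¹R = [[18, -3, 8], [2, 18, -13], [20, -24, 24]].
X = (D⁻¹R)S⁻¹ = [[-2, 0, -5], [2, 5, 0], [-5, -4, -4]].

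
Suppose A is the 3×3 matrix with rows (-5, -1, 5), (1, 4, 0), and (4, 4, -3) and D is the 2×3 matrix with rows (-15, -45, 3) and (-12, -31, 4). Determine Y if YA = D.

Since A sits to the right of Y, Y = DA⁻¹.
A has determinant -3; A⁻¹ = [[4, -17/3, 20/3], [-1, 5/3, -5/3], [4, -16/3, 19/3]].
Y = DA⁻¹ = [[-15, -45, 3], [-12, -31, 4]] · [[4, -17/3, 20/3], [-1, 5/3, -5/3], [4, -16/3, 19/3]] = [[-3, -6, -6], [-1, -5, -3]].

Y = [[-3, -6, -6], [-1, -5, -3]]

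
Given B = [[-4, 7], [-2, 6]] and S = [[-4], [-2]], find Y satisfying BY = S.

Y = [[1], [0]]

B is on the left of Y, so left-multiply by B⁻¹: Y = B⁻¹S.
B has determinant -10; B⁻¹ = [[-3/5, 7/10], [-1/5, 2/5]].
Y = B⁻¹S = [[-3/5, 7/10], [-1/5, 2/5]] · [[-4], [-2]] = [[1], [0]].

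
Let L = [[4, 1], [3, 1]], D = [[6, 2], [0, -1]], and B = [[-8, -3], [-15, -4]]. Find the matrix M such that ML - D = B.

ML = B + D = [[-2, -1], [-15, -5]].
Right-multiplying both sides by L⁻¹ gives M = (B + D)L⁻¹.
det L = 1, so L⁻¹ = [[1, -1], [-3, 4]].
M = (B + D)L⁻¹ = [[1, -2], [0, -5]].

M = [[1, -2], [0, -5]]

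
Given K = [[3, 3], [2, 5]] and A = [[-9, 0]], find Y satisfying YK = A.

Y = [[-5, 3]]

Since K sits to the right of Y, Y = AK⁻¹.
K has determinant 9; K⁻¹ = [[5/9, -1/3], [-2/9, 1/3]].
Y = AK⁻¹ = [[-9, 0]] · [[5/9, -1/3], [-2/9, 1/3]] = [[-5, 3]].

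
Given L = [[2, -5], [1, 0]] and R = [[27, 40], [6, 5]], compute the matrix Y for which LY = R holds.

L is on the left of Y, so left-multiply by L⁻¹: Y = L⁻¹R.
det L = 5, so L⁻¹ = [[0, 1], [-1/5, 2/5]].
Y = L⁻¹R = [[0, 1], [-1/5, 2/5]] · [[27, 40], [6, 5]] = [[6, 5], [-3, -6]].

Y = [[6, 5], [-3, -6]]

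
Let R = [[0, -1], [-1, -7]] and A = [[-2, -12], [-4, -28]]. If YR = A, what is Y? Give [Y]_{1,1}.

Right-multiplying both sides by R⁻¹ gives Y = AR⁻¹.
det R = -1, so R⁻¹ = [[7, -1], [-1, 0]].
Y = AR⁻¹ = [[-2, -12], [-4, -28]] · [[7, -1], [-1, 0]] = [[-2, 2], [0, 4]].

-2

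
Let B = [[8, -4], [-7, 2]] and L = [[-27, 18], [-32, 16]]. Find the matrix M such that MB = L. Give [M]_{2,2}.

B is on the right of M, so right-multiply by B⁻¹: M = LB⁻¹.
det B = -12, so B⁻¹ = [[-1/6, -1/3], [-7/12, -2/3]].
M = LB⁻¹ = [[-27, 18], [-32, 16]] · [[-1/6, -1/3], [-7/12, -2/3]] = [[-6, -3], [-4, 0]].

0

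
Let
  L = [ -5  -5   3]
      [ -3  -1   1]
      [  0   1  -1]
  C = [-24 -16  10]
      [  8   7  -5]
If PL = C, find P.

P = [[3, 3, 2], [-1, -1, 1]]

Right-multiplying both sides by L⁻¹ gives P = CL⁻¹.
det L = 6; the adjugate gives L⁻¹ = [[0, -1/3, -1/3], [-1/2, 5/6, -2/3], [-1/2, 5/6, -5/3]].
P = CL⁻¹ = [[-24, -16, 10], [8, 7, -5]] · [[0, -1/3, -1/3], [-1/2, 5/6, -2/3], [-1/2, 5/6, -5/3]] = [[3, 3, 2], [-1, -1, 1]].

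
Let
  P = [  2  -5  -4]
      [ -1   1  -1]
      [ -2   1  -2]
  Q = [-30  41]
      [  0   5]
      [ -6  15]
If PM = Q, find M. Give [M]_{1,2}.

Since P multiplies M on the left, M = P⁻¹Q.
det P = -6, so P⁻¹ = [[1/6, 7/3, -3/2], [0, 2, -1], [-1/6, -4/3, 1/2]].
M = P⁻¹Q = [[1/6, 7/3, -3/2], [0, 2, -1], [-1/6, -4/3, 1/2]] · [[-30, 41], [0, 5], [-6, 15]] = [[4, -4], [6, -5], [2, -6]].

-4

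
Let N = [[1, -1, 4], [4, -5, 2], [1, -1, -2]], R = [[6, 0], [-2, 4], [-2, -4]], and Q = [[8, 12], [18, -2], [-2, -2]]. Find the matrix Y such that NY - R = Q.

Y = [[0, 4], [-2, 4], [3, 3]]

NY = Q + R = [[14, 12], [16, 2], [-4, -6]].
Since N multiplies Y on the left, Y = N⁻¹(Q + R).
det N = 6, so N⁻¹ = [[2, -1, 3], [5/3, -1, 7/3], [1/6, 0, -1/6]].
Y = N⁻¹(Q + R) = [[0, 4], [-2, 4], [3, 3]].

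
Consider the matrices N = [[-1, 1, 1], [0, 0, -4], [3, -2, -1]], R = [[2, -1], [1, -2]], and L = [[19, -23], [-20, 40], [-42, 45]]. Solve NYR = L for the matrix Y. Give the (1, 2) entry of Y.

Y = N⁻¹LR⁻¹ (apply N⁻¹ on the left and R⁻¹ on the right).
det N = -4; the adjugate gives N⁻¹ = [[2, 1/4, 1], [3, 1/2, 1], [0, -1/4, 0]].
det R = -3, so R⁻¹ = [[2/3, -1/3], [1/3, -2/3]].
N⁻¹L = [[-9, 9], [5, -4], [5, -10]].
Y = (N⁻¹L)R⁻¹ = [[-3, -3], [2, 1], [0, 5]].

-3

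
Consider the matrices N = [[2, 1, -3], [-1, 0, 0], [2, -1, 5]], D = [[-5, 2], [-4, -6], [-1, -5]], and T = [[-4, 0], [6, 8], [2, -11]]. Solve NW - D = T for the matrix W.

NW = T + D = [[-9, 2], [2, 2], [1, -16]].
Left-multiplying both sides by N⁻¹ gives W = N⁻¹(T + D).
N has determinant 2; N⁻¹ = [[0, -1, 0], [5/2, 8, 3/2], [1/2, 2, 1/2]].
W = N⁻¹(T + D) = [[-2, -2], [-5, -3], [0, -3]].

W = [[-2, -2], [-5, -3], [0, -3]]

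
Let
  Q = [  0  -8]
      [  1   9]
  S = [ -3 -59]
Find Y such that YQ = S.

Y = [[4, -3]]

Right-multiplying both sides by Q⁻¹ gives Y = SQ⁻¹.
det Q = 8, so Q⁻¹ = [[9/8, 1], [-1/8, 0]].
Y = SQ⁻¹ = [[-3, -59]] · [[9/8, 1], [-1/8, 0]] = [[4, -3]].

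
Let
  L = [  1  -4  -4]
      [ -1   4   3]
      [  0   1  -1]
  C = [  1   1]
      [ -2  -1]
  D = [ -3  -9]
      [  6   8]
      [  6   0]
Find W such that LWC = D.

Left-multiply by L⁻¹ and right-multiply by C⁻¹: W = L⁻¹DC⁻¹.
det L = 1; the adjugate gives L⁻¹ = [[-7, -8, 4], [-1, -1, 1], [-1, -1, 0]].
det C = 1; the adjugate gives C⁻¹ = [[-1, -1], [2, 1]].
L⁻¹D = [[-3, -1], [3, 1], [-3, 1]].
W = (L⁻¹D)C⁻¹ = [[1, 2], [-1, -2], [5, 4]].

W = [[1, 2], [-1, -2], [5, 4]]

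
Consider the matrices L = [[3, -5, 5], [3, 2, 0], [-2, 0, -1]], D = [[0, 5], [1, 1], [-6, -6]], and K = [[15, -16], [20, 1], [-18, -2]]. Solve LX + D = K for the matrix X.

LX = K − D = [[15, -21], [19, 0], [-12, 4]].
L is on the left of X, so left-multiply by L⁻¹: X = L⁻¹(K − D).
det L = -1; the adjugate gives L⁻¹ = [[2, 5, 10], [-3, -7, -15], [-4, -10, -21]].
X = L⁻¹(K − D) = [[5, -2], [2, 3], [2, 0]].

X = [[5, -2], [2, 3], [2, 0]]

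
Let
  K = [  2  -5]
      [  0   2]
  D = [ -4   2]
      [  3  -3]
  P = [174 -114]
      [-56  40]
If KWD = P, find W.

Left-multiply by K⁻¹ and right-multiply by D⁻¹: W = K⁻¹PD⁻¹.
det K = 4; the adjugate gives K⁻¹ = [[1/2, 5/4], [0, 1/2]].
det D = 6, so D⁻¹ = [[-1/2, -1/3], [-1/2, -2/3]].
K⁻¹P = [[17, -7], [-28, 20]].
W = (K⁻¹P)D⁻¹ = [[-5, -1], [4, -4]].

W = [[-5, -1], [4, -4]]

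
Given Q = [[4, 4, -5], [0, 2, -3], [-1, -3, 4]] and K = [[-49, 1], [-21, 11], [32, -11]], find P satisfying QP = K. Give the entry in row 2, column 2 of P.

4

Q is on the left of P, so left-multiply by Q⁻¹: P = Q⁻¹K.
det Q = -2; the adjugate gives Q⁻¹ = [[1/2, 1/2, 1], [-3/2, -11/2, -6], [-1, -4, -4]].
P = Q⁻¹K = [[1/2, 1/2, 1], [-3/2, -11/2, -6], [-1, -4, -4]] · [[-49, 1], [-21, 11], [32, -11]] = [[-3, -5], [-3, 4], [5, -1]].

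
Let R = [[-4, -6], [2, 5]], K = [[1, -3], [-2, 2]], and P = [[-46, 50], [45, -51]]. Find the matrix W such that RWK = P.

W = [[-1, 2], [1, -5]]

Isolating W: multiply by R⁻¹ from the left and K⁻¹ from the right, so W = R⁻¹PK⁻¹.
det R = -8, so R⁻¹ = [[-5/8, -3/4], [1/4, 1/2]].
det K = -4, so K⁻¹ = [[-1/2, -3/4], [-1/2, -1/4]].
R⁻¹P = [[-5, 7], [11, -13]].
W = (R⁻¹P)K⁻¹ = [[-1, 2], [1, -5]].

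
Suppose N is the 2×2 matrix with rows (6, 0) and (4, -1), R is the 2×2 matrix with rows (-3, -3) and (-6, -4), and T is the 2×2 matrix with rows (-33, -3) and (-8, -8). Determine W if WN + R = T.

WN = T − R = [[-30, 0], [-2, -4]].
N is on the right of W, so right-multiply by N⁻¹: W = (T − R)N⁻¹.
det N = -6; the adjugate gives N⁻¹ = [[1/6, 0], [2/3, -1]].
W = (T − R)N⁻¹ = [[-5, 0], [-3, 4]].

W = [[-5, 0], [-3, 4]]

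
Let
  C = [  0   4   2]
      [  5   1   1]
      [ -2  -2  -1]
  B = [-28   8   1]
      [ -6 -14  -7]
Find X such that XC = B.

X = [[3, -6, -1], [-2, 0, 3]]

Right-multiplying both sides by C⁻¹ gives X = BC⁻¹.
det C = -4, so C⁻¹ = [[-1/4, 0, -1/2], [-3/4, -1, -5/2], [2, 2, 5]].
X = BC⁻¹ = [[-28, 8, 1], [-6, -14, -7]] · [[-1/4, 0, -1/2], [-3/4, -1, -5/2], [2, 2, 5]] = [[3, -6, -1], [-2, 0, 3]].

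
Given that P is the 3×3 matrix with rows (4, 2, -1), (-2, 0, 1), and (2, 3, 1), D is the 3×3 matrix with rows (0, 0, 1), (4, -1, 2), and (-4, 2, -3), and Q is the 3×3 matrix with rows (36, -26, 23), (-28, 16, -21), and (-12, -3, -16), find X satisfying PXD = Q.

Left-multiply by P⁻¹ and right-multiply by D⁻¹: X = P⁻¹QD⁻¹.
P has determinant 2; P⁻¹ = [[-3/2, -5/2, 1], [2, 3, -1], [-3, -4, 2]].
det D = 4; the adjugate gives D⁻¹ = [[-1/4, 1/2, 1/4], [1, 1, 1], [1, 0, 0]].
P⁻¹Q = [[4, -4, 2], [0, -1, -1], [-20, 8, -17]].
X = (P⁻¹Q)D⁻¹ = [[-3, -2, -3], [-2, -1, -1], [-4, -2, 3]].

X = [[-3, -2, -3], [-2, -1, -1], [-4, -2, 3]]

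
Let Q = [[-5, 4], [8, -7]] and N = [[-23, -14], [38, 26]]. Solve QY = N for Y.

Q is on the left of Y, so left-multiply by Q⁻¹: Y = Q⁻¹N.
det Q = 3; the adjugate gives Q⁻¹ = [[-7/3, -4/3], [-8/3, -5/3]].
Y = Q⁻¹N = [[-7/3, -4/3], [-8/3, -5/3]] · [[-23, -14], [38, 26]] = [[3, -2], [-2, -6]].

Y = [[3, -2], [-2, -6]]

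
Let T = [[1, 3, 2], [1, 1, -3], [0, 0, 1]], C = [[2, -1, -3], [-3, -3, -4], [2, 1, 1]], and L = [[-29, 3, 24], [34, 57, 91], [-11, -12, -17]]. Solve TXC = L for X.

Left-multiply by T⁻¹ and right-multiply by C⁻¹: X = T⁻¹LC⁻¹.
det T = -2, so T⁻¹ = [[-1/2, 3/2, 11/2], [1/2, -1/2, -5/2], [0, 0, 1]].
det C = -2; the adjugate gives C⁻¹ = [[-1/2, 1, 5/2], [5/2, -4, -17/2], [-3/2, 2, 9/2]].
T⁻¹L = [[5, 18, 31], [-4, 3, 9], [-11, -12, -17]].
X = (T⁻¹L)C⁻¹ = [[-4, -5, -1], [-4, 2, 5], [1, 3, -2]].

X = [[-4, -5, -1], [-4, 2, 5], [1, 3, -2]]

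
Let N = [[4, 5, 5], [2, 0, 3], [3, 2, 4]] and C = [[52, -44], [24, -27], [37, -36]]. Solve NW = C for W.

N is on the left of W, so left-multiply by N⁻¹: W = N⁻¹C.
det N = 1; the adjugate gives N⁻¹ = [[-6, -10, 15], [1, 1, -2], [4, 7, -10]].
W = N⁻¹C = [[-6, -10, 15], [1, 1, -2], [4, 7, -10]] · [[52, -44], [24, -27], [37, -36]] = [[3, -6], [2, 1], [6, -5]].

W = [[3, -6], [2, 1], [6, -5]]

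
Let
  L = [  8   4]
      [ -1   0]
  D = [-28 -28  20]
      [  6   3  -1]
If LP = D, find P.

P = [[-6, -3, 1], [5, -1, 3]]

Left-multiplying both sides by L⁻¹ gives P = L⁻¹D.
det L = 4, so L⁻¹ = [[0, -1], [1/4, 2]].
P = L⁻¹D = [[0, -1], [1/4, 2]] · [[-28, -28, 20], [6, 3, -1]] = [[-6, -3, 1], [5, -1, 3]].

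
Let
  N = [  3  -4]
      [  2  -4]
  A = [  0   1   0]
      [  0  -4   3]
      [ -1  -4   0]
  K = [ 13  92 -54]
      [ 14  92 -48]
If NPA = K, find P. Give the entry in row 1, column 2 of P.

-2

P = N⁻¹KA⁻¹ (apply N⁻¹ on the left and A⁻¹ on the right).
N has determinant -4; N⁻¹ = [[1, -1], [1/2, -3/4]].
det A = -3; the adjugate gives A⁻¹ = [[-4, 0, -1], [1, 0, 0], [4/3, 1/3, 0]].
N⁻¹K = [[-1, 0, -6], [-4, -23, 9]].
P = (N⁻¹K)A⁻¹ = [[-4, -2, 1], [5, 3, 4]].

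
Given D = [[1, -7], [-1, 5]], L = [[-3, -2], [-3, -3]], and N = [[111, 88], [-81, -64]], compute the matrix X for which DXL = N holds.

X = [[-2, 0], [3, 2]]

Left-multiply by D⁻¹ and right-multiply by L⁻¹: X = D⁻¹NL⁻¹.
det D = -2; the adjugate gives D⁻¹ = [[-5/2, -7/2], [-1/2, -1/2]].
det L = 3; the adjugate gives L⁻¹ = [[-1, 2/3], [1, -1]].
D⁻¹N = [[6, 4], [-15, -12]].
X = (D⁻¹N)L⁻¹ = [[-2, 0], [3, 2]].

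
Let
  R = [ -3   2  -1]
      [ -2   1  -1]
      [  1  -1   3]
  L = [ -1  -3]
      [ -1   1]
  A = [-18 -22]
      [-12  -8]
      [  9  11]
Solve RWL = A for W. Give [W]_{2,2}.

W = R⁻¹AL⁻¹ (apply R⁻¹ on the left and L⁻¹ on the right).
R has determinant 3; R⁻¹ = [[2/3, -5/3, -1/3], [5/3, -8/3, -1/3], [1/3, -1/3, 1/3]].
L has determinant -4; L⁻¹ = [[-1/4, -3/4], [-1/4, 1/4]].
R⁻¹A = [[5, -5], [-1, -19], [1, -1]].
W = (R⁻¹A)L⁻¹ = [[0, -5], [5, -4], [0, -1]].

-4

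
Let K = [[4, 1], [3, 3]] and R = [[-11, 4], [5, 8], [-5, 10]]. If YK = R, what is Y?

K is on the right of Y, so right-multiply by K⁻¹: Y = RK⁻¹.
det K = 9; the adjugate gives K⁻¹ = [[1/3, -1/9], [-1/3, 4/9]].
Y = RK⁻¹ = [[-11, 4], [5, 8], [-5, 10]] · [[1/3, -1/9], [-1/3, 4/9]] = [[-5, 3], [-1, 3], [-5, 5]].

Y = [[-5, 3], [-1, 3], [-5, 5]]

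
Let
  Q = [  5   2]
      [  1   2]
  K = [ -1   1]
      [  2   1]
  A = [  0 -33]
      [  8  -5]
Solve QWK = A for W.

W = [[-4, -3], [-1, 2]]

Left-multiply by Q⁻¹ and right-multiply by K⁻¹: W = Q⁻¹AK⁻¹.
det Q = 8; the adjugate gives Q⁻¹ = [[1/4, -1/4], [-1/8, 5/8]].
K has determinant -3; K⁻¹ = [[-1/3, 1/3], [2/3, 1/3]].
Q⁻¹A = [[-2, -7], [5, 1]].
W = (Q⁻¹A)K⁻¹ = [[-4, -3], [-1, 2]].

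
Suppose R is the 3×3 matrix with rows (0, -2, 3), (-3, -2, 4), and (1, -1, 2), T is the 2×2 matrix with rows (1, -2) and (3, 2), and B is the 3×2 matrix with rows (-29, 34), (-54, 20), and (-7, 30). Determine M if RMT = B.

M = [[-1, 3], [4, 3], [-4, 1]]

Isolating M: multiply by R⁻¹ from the left and T⁻¹ from the right, so M = R⁻¹BT⁻¹.
det R = -5, so R⁻¹ = [[0, -1/5, 2/5], [-2, 3/5, 9/5], [-1, 2/5, 6/5]].
det T = 8; the adjugate gives T⁻¹ = [[1/4, 1/4], [-3/8, 1/8]].
R⁻¹B = [[8, 8], [13, -2], [-1, 10]].
M = (R⁻¹B)T⁻¹ = [[-1, 3], [4, 3], [-4, 1]].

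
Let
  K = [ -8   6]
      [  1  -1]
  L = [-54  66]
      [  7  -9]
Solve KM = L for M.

M = [[6, -6], [-1, 3]]

Left-multiplying both sides by K⁻¹ gives M = K⁻¹L.
K has determinant 2; K⁻¹ = [[-1/2, -3], [-1/2, -4]].
M = K⁻¹L = [[-1/2, -3], [-1/2, -4]] · [[-54, 66], [7, -9]] = [[6, -6], [-1, 3]].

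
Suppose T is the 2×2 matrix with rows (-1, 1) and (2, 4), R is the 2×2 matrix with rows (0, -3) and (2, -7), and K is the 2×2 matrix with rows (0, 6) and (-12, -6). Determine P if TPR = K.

P = [[4, -1], [2, -1]]

Left-multiply by T⁻¹ and right-multiply by R⁻¹: P = T⁻¹KR⁻¹.
det T = -6; the adjugate gives T⁻¹ = [[-2/3, 1/6], [1/3, 1/6]].
det R = 6, so R⁻¹ = [[-7/6, 1/2], [-1/3, 0]].
T⁻¹K = [[-2, -5], [-2, 1]].
P = (T⁻¹K)R⁻¹ = [[4, -1], [2, -1]].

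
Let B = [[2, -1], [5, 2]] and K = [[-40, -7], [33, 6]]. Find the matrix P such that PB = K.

P = [[-5, -6], [4, 5]]

Right-multiplying both sides by B⁻¹ gives P = KB⁻¹.
det B = 9, so B⁻¹ = [[2/9, 1/9], [-5/9, 2/9]].
P = KB⁻¹ = [[-40, -7], [33, 6]] · [[2/9, 1/9], [-5/9, 2/9]] = [[-5, -6], [4, 5]].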